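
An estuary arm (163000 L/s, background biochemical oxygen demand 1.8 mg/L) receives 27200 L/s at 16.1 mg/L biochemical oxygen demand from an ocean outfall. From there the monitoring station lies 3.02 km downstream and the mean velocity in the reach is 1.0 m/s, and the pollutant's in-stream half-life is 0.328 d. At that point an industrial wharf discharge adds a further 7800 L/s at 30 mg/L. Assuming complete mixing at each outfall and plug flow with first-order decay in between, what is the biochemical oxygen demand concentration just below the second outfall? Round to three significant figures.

4.61 mg/L

After mixing, C = (163000·1.800 + 27200·16.10) / 190200 = 731300/190200 = 3.845 mg/L; combined flow 190200 L/s.
Travel time t = 3.02·1000 / 1.0 = 3020 s = 0.8389 h.
Half-life 0.328 d → k = ln 2 / 0.328 = 2.113 d⁻¹.
Decay over the reach: 3.845·exp(−kt) = 3.845·0.9288 = 3.571 mg/L.
At the second outfall, C = (190200·3.571 + 7800·30.00) / (190200 + 7800) = 4.612 mg/L.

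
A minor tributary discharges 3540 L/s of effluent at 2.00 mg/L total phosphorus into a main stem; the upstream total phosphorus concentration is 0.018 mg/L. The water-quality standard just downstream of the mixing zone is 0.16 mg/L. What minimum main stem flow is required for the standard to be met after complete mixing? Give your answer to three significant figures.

Set C_mix = 0.16: (Q·0.01800 + 3540·2.000) / (Q + 3540) = 0.16
→ Q = 3540·(2.000 − 0.16)/(0.16 − 0.01800) = 45870 L/s.

45900 L/s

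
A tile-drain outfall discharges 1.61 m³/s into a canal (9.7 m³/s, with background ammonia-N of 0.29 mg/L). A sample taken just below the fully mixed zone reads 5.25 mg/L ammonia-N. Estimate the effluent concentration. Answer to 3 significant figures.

35.1 mg/L

Mass balance: 9.700·0.2900 + 1.610·Cₑ = 11.31·5.250
→ Cₑ = (11.31·5.250 − 9.700·0.2900) / 1.610 = 35.13 mg/L.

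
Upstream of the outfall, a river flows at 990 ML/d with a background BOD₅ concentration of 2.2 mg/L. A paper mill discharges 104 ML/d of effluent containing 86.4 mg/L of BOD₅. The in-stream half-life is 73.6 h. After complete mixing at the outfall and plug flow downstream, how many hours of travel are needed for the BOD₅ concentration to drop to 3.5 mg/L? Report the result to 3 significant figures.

Mixed concentration C = ΣQC/ΣQ = (990.0·2.200 + 104.0·86.40) / 1094 = 11160/1094 = 10.20 mg/L.
Half-life 73.6 h → k = ln 2 / 73.6 = 0.009418 h⁻¹ = 0.2260 d⁻¹.
10.20·exp(−k·t) = 3.5 → t = ln(10.20/3.5)/k = 409000 s = 113.6 h.

114 h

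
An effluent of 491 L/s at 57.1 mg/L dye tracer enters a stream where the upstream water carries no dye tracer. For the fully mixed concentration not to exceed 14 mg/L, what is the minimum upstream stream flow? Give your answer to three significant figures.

1510 L/s

Set C_mix = 14: (Q·0 + 491.0·57.10) / (Q + 491.0) = 14
→ Q = 491.0·(57.10 − 14)/(14 − 0) = 1512 L/s.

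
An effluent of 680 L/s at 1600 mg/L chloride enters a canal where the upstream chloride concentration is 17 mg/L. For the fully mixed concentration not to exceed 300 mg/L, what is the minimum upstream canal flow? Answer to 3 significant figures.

Set C_mix = 300: (Q·17.00 + 680.0·1600) / (Q + 680.0) = 300
→ Q = 680.0·(1600 − 300)/(300 − 17.00) = 3124 L/s.

3120 L/s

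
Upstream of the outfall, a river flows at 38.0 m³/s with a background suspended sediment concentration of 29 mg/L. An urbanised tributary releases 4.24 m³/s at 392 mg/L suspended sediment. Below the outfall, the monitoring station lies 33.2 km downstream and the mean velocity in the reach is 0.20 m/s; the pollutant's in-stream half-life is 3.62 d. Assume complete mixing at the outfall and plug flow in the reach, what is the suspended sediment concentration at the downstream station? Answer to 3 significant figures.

Mixed concentration C = ΣQC/ΣQ = (38.00·29.00 + 4.240·392.0) / 42.24 = 2764/42.24 = 65.44 mg/L.
Travel time t = 33.2·1000 / 0.20 = 166000 s = 46.11 h.
Half-life 3.62 d → k = ln 2 / 3.62 = 0.1915 d⁻¹.
Applying C = C₀e^(−kt): 65.44 × 0.6922 = 45.30 mg/L.

45.3 mg/L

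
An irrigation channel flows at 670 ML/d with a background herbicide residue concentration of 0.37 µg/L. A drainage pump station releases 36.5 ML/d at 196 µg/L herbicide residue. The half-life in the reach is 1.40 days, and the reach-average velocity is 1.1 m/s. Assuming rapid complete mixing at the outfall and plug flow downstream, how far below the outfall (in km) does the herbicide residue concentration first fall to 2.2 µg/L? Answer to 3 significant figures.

300 km

Mass balance: C = (670.0·0.3700 + 36.50·196.0) / 706.5 = 7402/706.5 = 10.48 µg/L.
Half-life 1.40 d → k = ln 2 / 1.40 = 0.4951 d⁻¹.
Set 10.48·exp(−k·t) = 2.2 → t = ln(10.48/2.2)/k = 272400 s = 75.65 h.
Distance = v·t = 1.1·272400 = 299600 m = 299.6 km.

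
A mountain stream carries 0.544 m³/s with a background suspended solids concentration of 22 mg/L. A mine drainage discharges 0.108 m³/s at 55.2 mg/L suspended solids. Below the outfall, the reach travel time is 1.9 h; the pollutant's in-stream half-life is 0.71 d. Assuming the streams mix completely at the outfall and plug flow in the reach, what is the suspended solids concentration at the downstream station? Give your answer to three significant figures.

25.5 mg/L

After mixing, C = (0.5440·22.00 + 0.1080·55.20) / 0.6520 = 17.93/0.6520 = 27.50 mg/L.
Half-life 0.71 d → k = ln 2 / 0.71 = 0.9763 d⁻¹.
First-order decay: C = 27.50·exp(−k·t) = 27.50·0.9256 = 25.45 mg/L.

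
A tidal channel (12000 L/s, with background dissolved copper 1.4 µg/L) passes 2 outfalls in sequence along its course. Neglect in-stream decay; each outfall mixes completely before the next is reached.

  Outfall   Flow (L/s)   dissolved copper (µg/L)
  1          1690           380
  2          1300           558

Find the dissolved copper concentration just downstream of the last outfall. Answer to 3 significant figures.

Outfall 1: combined Q = 13690 L/s; C = (12000·1.400 + 1690·380.0)/13690 = 48.14 µg/L.
Outfall 2: combined Q = 14990 L/s; C = (13690·48.14 + 1300·558.0)/14990 = 92.35 µg/L.

92.4 µg/L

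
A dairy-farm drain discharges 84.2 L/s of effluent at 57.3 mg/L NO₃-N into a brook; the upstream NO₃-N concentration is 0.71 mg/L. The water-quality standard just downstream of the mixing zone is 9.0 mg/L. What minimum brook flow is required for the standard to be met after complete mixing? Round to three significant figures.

Set C_mix = 9.0: (Q·0.7100 + 84.20·57.30) / (Q + 84.20) = 9.0
→ Q = 84.20·(57.30 − 9.0)/(9.0 − 0.7100) = 490.6 L/s.

491 L/s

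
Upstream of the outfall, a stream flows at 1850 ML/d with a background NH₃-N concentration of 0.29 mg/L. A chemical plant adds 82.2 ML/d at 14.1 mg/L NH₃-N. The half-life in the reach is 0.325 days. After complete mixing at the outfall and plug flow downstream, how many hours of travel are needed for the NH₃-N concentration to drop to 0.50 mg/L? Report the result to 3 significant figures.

6.33 h

Mass balance: C = (1850·0.2900 + 82.20·14.10) / 1932 = 1696/1932 = 0.8775 mg/L.
Half-life 0.325 d → k = ln 2 / 0.325 = 2.133 d⁻¹.
0.8775·exp(−k·t) = 0.50 → t = ln(0.8775/0.50)/k = 22790 s = 6.330 h.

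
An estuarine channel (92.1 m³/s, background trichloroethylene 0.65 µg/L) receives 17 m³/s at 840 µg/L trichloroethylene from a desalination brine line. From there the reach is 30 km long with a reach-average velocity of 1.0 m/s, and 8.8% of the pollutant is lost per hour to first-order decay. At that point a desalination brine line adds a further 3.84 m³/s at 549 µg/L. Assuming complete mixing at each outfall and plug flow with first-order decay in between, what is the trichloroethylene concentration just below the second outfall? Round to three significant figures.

Conservation of mass: C = (92.10·0.6500 + 17.00·840.0) / 109.1 = 14340/109.1 = 131.4 µg/L; combined flow 109.1 m³/s.
Travel time t = 30·1000 / 1.0 = 30000 s = 8.333 h.
8.8%/h lost → k = −ln(1 − 0.088) = 0.09212 h⁻¹.
First-order decay: C = 131.4·exp(−k·t) = 131.4·0.4641 = 61.00 µg/L.
Second outfall: C = (109.1·61.00 + 3.840·549.0)/112.9 = 77.59 µg/L.

77.6 µg/L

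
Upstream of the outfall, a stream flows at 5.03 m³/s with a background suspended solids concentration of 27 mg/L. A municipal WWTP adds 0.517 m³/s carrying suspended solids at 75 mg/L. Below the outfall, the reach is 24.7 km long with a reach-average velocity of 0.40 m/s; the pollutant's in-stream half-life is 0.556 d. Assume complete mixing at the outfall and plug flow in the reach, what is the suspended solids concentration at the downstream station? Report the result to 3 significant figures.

Mass balance: C = (5.030·27.00 + 0.5170·75.00) / 5.547 = 174.6/5.547 = 31.47 mg/L.
Travel time t = 24.7·1000 / 0.40 = 61750 s = 17.15 h.
Half-life 0.556 d → k = ln 2 / 0.556 = 1.247 d⁻¹.
First-order decay: C = 31.47·exp(−k·t) = 31.47·0.4102 = 12.91 mg/L.

12.9 mg/L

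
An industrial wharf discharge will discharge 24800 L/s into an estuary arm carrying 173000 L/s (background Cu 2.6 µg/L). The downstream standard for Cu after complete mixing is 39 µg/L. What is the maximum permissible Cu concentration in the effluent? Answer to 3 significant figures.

293 µg/L

At the limit, (Qr·Cr + Qe·Cₑ)/(Qr + Qe) = 39:
Cₑ = (197800·39 − 173000·2.600) / 24800 = 292.9 µg/L.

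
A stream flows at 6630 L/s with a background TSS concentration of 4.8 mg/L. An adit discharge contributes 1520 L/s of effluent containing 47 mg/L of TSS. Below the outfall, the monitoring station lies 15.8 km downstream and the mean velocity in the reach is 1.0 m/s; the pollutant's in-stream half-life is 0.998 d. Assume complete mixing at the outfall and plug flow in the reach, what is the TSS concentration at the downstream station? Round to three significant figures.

Flow-weighted average: C = (6630·4.800 + 1520·47.00) / 8150 = 103300/8150 = 12.67 mg/L.
Travel time t = 15.8·1000 / 1.0 = 15800 s = 4.389 h.
Half-life 0.998 d → k = ln 2 / 0.998 = 0.6945 d⁻¹.
After decay, C = 12.67 × e^(−kt) = 12.67 × 0.8807 = 11.16 mg/L.

11.2 mg/L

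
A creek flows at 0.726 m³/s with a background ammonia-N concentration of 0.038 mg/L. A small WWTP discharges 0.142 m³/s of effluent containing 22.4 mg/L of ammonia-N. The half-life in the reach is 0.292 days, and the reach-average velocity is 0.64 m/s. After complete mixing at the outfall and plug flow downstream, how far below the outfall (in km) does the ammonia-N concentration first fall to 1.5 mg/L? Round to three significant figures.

Mass balance: C = (0.7260·0.03800 + 0.1420·22.40) / 0.8680 = 3.208/0.8680 = 3.696 mg/L.
Half-life 0.292 d → k = ln 2 / 0.292 = 2.374 d⁻¹.
Set 3.696·exp(−k·t) = 1.5 → t = ln(3.696/1.5)/k = 32830 s = 9.118 h.
Distance = v·t = 0.64·32830 = 21010 m = 21.01 km.

21.0 km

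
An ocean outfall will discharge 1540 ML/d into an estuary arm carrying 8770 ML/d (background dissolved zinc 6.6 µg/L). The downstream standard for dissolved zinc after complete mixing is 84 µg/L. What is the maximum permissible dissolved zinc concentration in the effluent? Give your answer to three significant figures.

525 µg/L

At the limit, (Qr·Cr + Qe·Cₑ)/(Qr + Qe) = 84:
Cₑ = (10310·84 − 8770·6.600) / 1540 = 524.8 µg/L.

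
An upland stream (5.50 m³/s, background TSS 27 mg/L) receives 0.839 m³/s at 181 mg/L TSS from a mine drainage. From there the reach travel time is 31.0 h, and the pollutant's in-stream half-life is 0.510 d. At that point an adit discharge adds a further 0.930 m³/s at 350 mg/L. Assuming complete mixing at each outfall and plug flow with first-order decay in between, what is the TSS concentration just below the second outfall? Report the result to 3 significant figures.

After mixing, C = (5.500·27.00 + 0.8390·181.0) / 6.339 = 300.4/6.339 = 47.38 mg/L; combined flow 6.339 m³/s.
Half-life 0.510 d → k = ln 2 / 0.510 = 1.359 d⁻¹.
First-order decay: C = 47.38·exp(−k·t) = 47.38·0.1728 = 8.189 mg/L.
Second outfall: C = (6.339·8.189 + 0.9300·350.0)/7.269 = 51.92 mg/L.

51.9 mg/L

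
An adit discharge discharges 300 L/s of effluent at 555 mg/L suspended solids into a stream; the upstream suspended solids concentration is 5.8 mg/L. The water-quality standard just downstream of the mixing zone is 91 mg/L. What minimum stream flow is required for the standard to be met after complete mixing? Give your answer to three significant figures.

Set C_mix = 91: (Q·5.800 + 300.0·555.0) / (Q + 300.0) = 91
→ Q = 300.0·(555.0 − 91)/(91 − 5.800) = 1634 L/s.

1630 L/s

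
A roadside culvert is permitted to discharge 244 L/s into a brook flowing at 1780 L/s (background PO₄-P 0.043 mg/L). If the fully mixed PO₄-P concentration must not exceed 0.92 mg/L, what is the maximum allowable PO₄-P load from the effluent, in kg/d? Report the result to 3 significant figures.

154 kg/d

Mass balance at the limit: 1780·0.04300 + 244.0·Cₑ = 2024·0.92 → Cₑ = 7.318 mg/L.
244.0 L/s = 0.2440 m³/s. Load = 0.2440 m³/s × 7.318 g/m³ × 86 400 s/d = 154.3 kg/d.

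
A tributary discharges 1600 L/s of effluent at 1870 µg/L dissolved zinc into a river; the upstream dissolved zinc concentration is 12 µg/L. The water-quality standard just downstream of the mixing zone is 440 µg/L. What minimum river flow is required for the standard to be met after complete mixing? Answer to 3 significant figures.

Set C_mix = 440: (Q·12.00 + 1600·1870) / (Q + 1600) = 440
→ Q = 1600·(1870 − 440)/(440 − 12.00) = 5346 L/s.

5350 L/s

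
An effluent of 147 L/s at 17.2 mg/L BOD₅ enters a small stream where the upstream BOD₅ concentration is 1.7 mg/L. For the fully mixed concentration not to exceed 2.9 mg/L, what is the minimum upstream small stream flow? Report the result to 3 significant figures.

Set C_mix = 2.9: (Q·1.700 + 147.0·17.20) / (Q + 147.0) = 2.9
→ Q = 147.0·(17.20 − 2.9)/(2.9 − 1.700) = 1752 L/s.

1750 L/s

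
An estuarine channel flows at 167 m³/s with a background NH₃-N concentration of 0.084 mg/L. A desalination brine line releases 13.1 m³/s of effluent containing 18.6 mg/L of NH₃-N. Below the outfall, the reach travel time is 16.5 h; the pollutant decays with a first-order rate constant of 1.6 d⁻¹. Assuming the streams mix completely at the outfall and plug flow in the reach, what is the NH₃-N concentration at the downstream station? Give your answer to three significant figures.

0.476 mg/L

Flow-weighted average: C = (167.0·0.08400 + 13.10·18.60) / 180.1 = 257.7/180.1 = 1.431 mg/L.
First-order decay: C = 1.431·exp(−k·t) = 1.431·0.3329 = 0.4763 mg/L.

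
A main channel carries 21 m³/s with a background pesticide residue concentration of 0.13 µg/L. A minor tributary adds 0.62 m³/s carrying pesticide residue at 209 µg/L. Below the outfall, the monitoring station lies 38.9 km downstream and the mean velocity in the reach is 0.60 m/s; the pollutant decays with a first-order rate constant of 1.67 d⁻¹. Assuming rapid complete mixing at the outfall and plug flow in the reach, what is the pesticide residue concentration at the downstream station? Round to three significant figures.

Mixed concentration C = ΣQC/ΣQ = (21.00·0.1300 + 0.6200·209.0) / 21.62 = 132.3/21.62 = 6.120 µg/L.
Travel time t = 38.9·1000 / 0.60 = 64830 s = 18.01 h.
Decay over the reach: 6.120·exp(−kt) = 6.120·0.2856 = 1.748 µg/L.

1.75 µg/L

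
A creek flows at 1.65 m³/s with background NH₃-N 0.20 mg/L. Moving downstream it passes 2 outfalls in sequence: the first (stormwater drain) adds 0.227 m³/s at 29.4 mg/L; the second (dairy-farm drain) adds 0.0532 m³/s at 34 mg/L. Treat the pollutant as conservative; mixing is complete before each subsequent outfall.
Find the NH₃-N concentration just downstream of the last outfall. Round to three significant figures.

Outfall 1: combined Q = 1.877 m³/s; C = (1.650·0.2000 + 0.2270·29.40)/1.877 = 3.731 mg/L.
Outfall 2: combined Q = 1.930 m³/s; C = (1.877·3.731 + 0.05320·34.00)/1.930 = 4.566 mg/L.

4.57 mg/L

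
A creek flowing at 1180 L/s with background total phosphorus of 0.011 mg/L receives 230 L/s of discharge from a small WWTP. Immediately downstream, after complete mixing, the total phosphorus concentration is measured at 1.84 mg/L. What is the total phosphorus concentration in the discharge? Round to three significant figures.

Mass balance: 1180·0.01100 + 230.0·Cₑ = 1410·1.840
→ Cₑ = (1410·1.840 − 1180·0.01100) / 230.0 = 11.22 mg/L.

11.2 mg/L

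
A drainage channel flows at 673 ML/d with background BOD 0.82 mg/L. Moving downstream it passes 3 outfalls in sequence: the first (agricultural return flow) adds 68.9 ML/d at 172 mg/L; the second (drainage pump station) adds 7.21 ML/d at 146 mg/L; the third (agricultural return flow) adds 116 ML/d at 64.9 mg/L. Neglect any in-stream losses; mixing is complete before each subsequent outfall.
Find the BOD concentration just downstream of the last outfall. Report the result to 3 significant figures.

24.3 mg/L

Below outfall 1: Q → 741.9 ML/d, C = (673.0·0.8200 + 68.90·172.0)/741.9 = 16.72 mg/L.
Below outfall 2: Q → 749.1 ML/d, C = (741.9·16.72 + 7.210·146.0)/749.1 = 17.96 mg/L.
Below outfall 3: Q → 865.1 ML/d, C = (749.1·17.96 + 116.0·64.90)/865.1 = 24.26 mg/L.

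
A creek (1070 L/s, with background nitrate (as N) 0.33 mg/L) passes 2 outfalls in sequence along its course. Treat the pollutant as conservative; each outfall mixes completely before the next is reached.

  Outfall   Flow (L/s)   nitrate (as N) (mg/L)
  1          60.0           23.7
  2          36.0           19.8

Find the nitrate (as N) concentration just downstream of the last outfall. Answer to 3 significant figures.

Outfall 1: combined Q = 1130 L/s; C = (1070·0.3300 + 60.00·23.70)/1130 = 1.571 mg/L.
Outfall 2: combined Q = 1166 L/s; C = (1130·1.571 + 36.00·19.80)/1166 = 2.134 mg/L.

2.13 mg/L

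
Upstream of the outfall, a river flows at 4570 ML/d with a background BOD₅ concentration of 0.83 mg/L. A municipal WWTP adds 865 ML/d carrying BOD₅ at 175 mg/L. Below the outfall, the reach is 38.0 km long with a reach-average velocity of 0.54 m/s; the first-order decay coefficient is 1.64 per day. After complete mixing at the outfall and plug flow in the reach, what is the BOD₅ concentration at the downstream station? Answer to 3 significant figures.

7.51 mg/L

Flow-weighted average: C = (4570·0.8300 + 865.0·175.0) / 5435 = 155200/5435 = 28.55 mg/L.
Travel time t = 38.0·1000 / 0.54 = 70370 s = 19.55 h.
Decay over the reach: 28.55·exp(−kt) = 28.55·0.2630 = 7.508 mg/L.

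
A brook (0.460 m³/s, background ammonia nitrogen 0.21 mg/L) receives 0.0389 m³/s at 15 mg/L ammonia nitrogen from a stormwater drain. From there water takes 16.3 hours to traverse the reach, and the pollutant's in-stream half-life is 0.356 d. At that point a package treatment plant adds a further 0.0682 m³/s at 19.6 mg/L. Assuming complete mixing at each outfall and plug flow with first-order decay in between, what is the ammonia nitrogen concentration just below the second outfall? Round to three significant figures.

Mass balance: C = (0.4600·0.2100 + 0.03890·15.00) / 0.4989 = 0.6801/0.4989 = 1.363 mg/L; combined flow 0.4989 m³/s.
Half-life 0.356 d → k = ln 2 / 0.356 = 1.947 d⁻¹.
After decay, C = 1.363 × e^(−kt) = 1.363 × 0.2665 = 0.3633 mg/L.
Second outfall: C = (0.4989·0.3633 + 0.06820·19.60)/0.5671 = 2.677 mg/L.

2.68 mg/L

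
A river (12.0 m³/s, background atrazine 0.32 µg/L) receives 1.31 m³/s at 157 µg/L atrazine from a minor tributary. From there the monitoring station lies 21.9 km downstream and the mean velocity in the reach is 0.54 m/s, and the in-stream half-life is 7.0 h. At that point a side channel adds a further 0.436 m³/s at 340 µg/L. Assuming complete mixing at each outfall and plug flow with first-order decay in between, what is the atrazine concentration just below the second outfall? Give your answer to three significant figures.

After mixing, C = (12.00·0.3200 + 1.310·157.0) / 13.31 = 209.5/13.31 = 15.74 µg/L; combined flow 13.31 m³/s.
Travel time t = 21.9·1000 / 0.54 = 40560 s = 11.27 h.
Half-life 7.0 h → k = ln 2 / 7.0 = 0.09902 h⁻¹ = 2.377 d⁻¹.
Decay over the reach: 15.74·exp(−kt) = 15.74·0.3277 = 5.159 µg/L.
Second outfall: C = (13.31·5.159 + 0.4360·340.0)/13.75 = 15.78 µg/L.

15.8 µg/L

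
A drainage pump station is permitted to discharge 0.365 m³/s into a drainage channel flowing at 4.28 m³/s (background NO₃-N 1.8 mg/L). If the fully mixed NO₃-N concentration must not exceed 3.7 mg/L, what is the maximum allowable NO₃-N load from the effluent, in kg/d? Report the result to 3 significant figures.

819 kg/d

Mass balance at the limit: 4.280·1.800 + 0.3650·Cₑ = 4.645·3.7 → Cₑ = 25.98 mg/L.
Load = 0.3650 m³/s × 25.98 g/m³ × 86 400 s/d = 819.3 kg/d.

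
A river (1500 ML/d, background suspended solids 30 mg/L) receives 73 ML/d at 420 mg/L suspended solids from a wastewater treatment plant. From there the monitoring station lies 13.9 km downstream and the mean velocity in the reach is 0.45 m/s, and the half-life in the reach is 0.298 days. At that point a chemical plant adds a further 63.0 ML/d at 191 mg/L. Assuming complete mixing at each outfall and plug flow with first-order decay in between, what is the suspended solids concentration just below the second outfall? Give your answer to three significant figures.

Conservation of mass: C = (1500·30.00 + 73.00·420.0) / 1573 = 75660/1573 = 48.10 mg/L; combined flow 1573 ML/d.
Travel time t = 13.9·1000 / 0.45 = 30890 s = 8.580 h.
Half-life 0.298 d → k = ln 2 / 0.298 = 2.326 d⁻¹.
Decay over the reach: 48.10·exp(−kt) = 48.10·0.4354 = 20.94 mg/L.
At the second outfall, C = (1573·20.94 + 63.00·191.0) / (1573 + 63.00) = 27.49 mg/L.

27.5 mg/L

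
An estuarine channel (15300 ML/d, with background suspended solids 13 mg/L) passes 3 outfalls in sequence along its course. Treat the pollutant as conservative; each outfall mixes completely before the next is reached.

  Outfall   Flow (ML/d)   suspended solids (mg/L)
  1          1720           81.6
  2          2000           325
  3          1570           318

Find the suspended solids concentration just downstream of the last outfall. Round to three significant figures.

Outfall 1: combined Q = 17020 ML/d; C = (15300·13.00 + 1720·81.60)/17020 = 19.93 mg/L.
Outfall 2: combined Q = 19020 ML/d; C = (17020·19.93 + 2000·325.0)/19020 = 52.01 mg/L.
Outfall 3: combined Q = 20590 ML/d; C = (19020·52.01 + 1570·318.0)/20590 = 72.29 mg/L.

72.3 mg/L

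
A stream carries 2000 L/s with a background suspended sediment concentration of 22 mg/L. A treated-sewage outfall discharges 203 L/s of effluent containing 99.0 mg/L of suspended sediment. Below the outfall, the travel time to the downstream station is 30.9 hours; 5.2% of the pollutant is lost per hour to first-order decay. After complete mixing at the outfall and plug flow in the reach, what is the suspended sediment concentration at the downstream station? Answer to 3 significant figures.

Flow-weighted average: C = (2000·22.00 + 203.0·99.00) / 2203 = 64100/2203 = 29.10 mg/L.
5.2%/h lost → k = −ln(1 − 0.052) = 0.05340 h⁻¹.
After decay, C = 29.10 × e^(−kt) = 29.10 × 0.1920 = 5.587 mg/L.

5.59 mg/L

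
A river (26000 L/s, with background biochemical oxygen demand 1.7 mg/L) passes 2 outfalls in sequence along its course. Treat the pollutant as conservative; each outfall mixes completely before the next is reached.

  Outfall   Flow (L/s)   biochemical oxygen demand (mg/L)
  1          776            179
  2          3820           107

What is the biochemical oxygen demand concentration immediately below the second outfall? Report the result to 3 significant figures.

19.3 mg/L

After outfall 1: Q = 26000 + 776.0 = 26780 L/s; C = (26000·1.700 + 776.0·179.0)/26780 = 6.838 mg/L.
After outfall 2: Q = 26780 + 3820 = 30600 L/s; C = (26780·6.838 + 3820·107.0)/30600 = 19.34 mg/L.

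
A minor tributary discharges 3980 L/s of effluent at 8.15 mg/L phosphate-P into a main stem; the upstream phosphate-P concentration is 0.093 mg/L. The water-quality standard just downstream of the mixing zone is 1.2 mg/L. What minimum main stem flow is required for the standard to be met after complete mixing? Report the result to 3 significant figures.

Set C_mix = 1.2: (Q·0.09300 + 3980·8.150) / (Q + 3980) = 1.2
→ Q = 3980·(8.150 − 1.2)/(1.2 − 0.09300) = 24990 L/s.

25000 L/s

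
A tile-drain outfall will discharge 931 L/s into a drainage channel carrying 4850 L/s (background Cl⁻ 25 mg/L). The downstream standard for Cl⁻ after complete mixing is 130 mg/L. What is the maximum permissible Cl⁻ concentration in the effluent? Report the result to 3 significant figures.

677 mg/L

At the limit, (Qr·Cr + Qe·Cₑ)/(Qr + Qe) = 130:
Cₑ = (5781·130 − 4850·25.00) / 931.0 = 677.0 mg/L.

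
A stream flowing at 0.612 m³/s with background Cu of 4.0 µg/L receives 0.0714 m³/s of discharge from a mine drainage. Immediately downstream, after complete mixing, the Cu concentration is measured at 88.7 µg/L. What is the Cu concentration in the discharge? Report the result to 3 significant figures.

Mass balance: 0.6120·4.000 + 0.07140·Cₑ = 0.6834·88.70
→ Cₑ = (0.6834·88.70 − 0.6120·4.000) / 0.07140 = 814.7 µg/L.

815 µg/L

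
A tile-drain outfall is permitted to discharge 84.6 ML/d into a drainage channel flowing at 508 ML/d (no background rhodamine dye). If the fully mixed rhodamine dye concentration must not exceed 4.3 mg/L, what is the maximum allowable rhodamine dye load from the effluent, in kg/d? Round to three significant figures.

Mass balance at the limit: 508.0·0 + 84.60·Cₑ = 592.6·4.3 → Cₑ = 30.12 mg/L.
84.60 ML/d = 0.9792 m³/s. Load = 0.9792 m³/s × 30.12 g/m³ × 86 400 s/d = 2548 kg/d.

2550 kg/d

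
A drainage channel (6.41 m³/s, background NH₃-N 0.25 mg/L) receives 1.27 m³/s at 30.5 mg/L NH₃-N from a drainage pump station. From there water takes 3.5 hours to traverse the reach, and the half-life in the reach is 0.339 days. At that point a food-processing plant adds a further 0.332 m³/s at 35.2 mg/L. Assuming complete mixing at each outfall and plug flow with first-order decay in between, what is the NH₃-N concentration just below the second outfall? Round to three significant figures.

5.20 mg/L

Flow-weighted average: C = (6.410·0.2500 + 1.270·30.50) / 7.680 = 40.34/7.680 = 5.252 mg/L; combined flow 7.680 m³/s.
Half-life 0.339 d → k = ln 2 / 0.339 = 2.045 d⁻¹.
After decay, C = 5.252 × e^(−kt) = 5.252 × 0.7422 = 3.898 mg/L.
At the second outfall, C = (7.680·3.898 + 0.3320·35.20) / (7.680 + 0.3320) = 5.195 mg/L.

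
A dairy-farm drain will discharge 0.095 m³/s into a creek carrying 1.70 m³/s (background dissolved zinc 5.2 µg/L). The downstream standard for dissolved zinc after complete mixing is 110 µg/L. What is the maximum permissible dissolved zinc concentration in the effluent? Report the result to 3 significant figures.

1990 µg/L

At the limit, (Qr·Cr + Qe·Cₑ)/(Qr + Qe) = 110:
Cₑ = (1.795·110 − 1.700·5.200) / 0.09500 = 1985 µg/L.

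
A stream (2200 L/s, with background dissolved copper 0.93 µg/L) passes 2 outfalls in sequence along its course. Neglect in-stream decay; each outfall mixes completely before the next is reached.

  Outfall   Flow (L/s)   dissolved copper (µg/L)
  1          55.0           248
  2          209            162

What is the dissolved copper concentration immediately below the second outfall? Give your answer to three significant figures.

20.1 µg/L

After outfall 1: Q = 2200 + 55.00 = 2255 L/s; C = (2200·0.9300 + 55.00·248.0)/2255 = 6.956 µg/L.
After outfall 2: Q = 2255 + 209.0 = 2464 L/s; C = (2255·6.956 + 209.0·162.0)/2464 = 20.11 µg/L.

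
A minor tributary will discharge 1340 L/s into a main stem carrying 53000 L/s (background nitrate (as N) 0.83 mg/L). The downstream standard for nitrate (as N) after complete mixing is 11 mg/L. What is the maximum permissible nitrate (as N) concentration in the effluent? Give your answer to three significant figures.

At the limit, (Qr·Cr + Qe·Cₑ)/(Qr + Qe) = 11:
Cₑ = (54340·11 − 53000·0.8300) / 1340 = 413.2 mg/L.

413 mg/L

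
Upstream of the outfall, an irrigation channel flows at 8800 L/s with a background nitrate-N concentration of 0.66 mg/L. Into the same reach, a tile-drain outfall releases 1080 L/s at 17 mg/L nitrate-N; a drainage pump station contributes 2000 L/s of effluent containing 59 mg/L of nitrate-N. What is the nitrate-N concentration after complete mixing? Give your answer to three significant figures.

Mass balance: C = (8800·0.6600 + 1080·17.00 + 2000·59.00) / 11880 = 142200/11880 = 11.97 mg/L.

12.0 mg/L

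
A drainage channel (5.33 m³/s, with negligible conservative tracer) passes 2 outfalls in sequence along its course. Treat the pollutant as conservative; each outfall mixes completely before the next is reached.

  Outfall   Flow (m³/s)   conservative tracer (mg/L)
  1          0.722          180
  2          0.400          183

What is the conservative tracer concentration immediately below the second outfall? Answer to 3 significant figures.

31.5 mg/L

Outfall 1: combined Q = 6.052 m³/s; C = (5.330·0 + 0.7220·180.0)/6.052 = 21.47 mg/L.
Outfall 2: combined Q = 6.452 m³/s; C = (6.052·21.47 + 0.4000·183.0)/6.452 = 31.49 mg/L.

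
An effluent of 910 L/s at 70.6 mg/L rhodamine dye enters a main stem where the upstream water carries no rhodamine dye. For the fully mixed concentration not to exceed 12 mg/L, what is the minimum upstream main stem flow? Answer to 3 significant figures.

Set C_mix = 12: (Q·0 + 910.0·70.60) / (Q + 910.0) = 12
→ Q = 910.0·(70.60 − 12)/(12 − 0) = 4444 L/s.

4440 L/s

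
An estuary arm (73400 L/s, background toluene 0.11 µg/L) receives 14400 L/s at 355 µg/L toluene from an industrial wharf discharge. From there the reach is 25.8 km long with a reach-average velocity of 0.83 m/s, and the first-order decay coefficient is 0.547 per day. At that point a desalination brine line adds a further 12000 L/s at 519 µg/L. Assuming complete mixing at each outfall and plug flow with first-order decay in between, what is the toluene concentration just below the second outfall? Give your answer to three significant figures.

105 µg/L

Mass balance: C = (73400·0.1100 + 14400·355.0) / 87800 = 5120000/87800 = 58.32 µg/L; combined flow 87800 L/s.
Travel time t = 25.8·1000 / 0.83 = 31080 s = 8.635 h.
Applying C = C₀e^(−kt): 58.32 × 0.8214 = 47.90 µg/L.
Second outfall: C = (87800·47.90 + 12000·519.0)/99800 = 104.5 µg/L.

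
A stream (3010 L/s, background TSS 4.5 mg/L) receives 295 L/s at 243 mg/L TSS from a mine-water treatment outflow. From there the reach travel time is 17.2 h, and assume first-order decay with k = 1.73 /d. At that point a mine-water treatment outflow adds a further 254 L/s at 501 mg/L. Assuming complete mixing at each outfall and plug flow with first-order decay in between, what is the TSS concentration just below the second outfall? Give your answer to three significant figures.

42.7 mg/L

Mixed concentration C = ΣQC/ΣQ = (3010·4.500 + 295.0·243.0) / 3305 = 85230/3305 = 25.79 mg/L; combined flow 3305 L/s.
First-order decay: C = 25.79·exp(−k·t) = 25.79·0.2894 = 7.464 mg/L.
At the second outfall, C = (3305·7.464 + 254.0·501.0) / (3305 + 254.0) = 42.69 mg/L.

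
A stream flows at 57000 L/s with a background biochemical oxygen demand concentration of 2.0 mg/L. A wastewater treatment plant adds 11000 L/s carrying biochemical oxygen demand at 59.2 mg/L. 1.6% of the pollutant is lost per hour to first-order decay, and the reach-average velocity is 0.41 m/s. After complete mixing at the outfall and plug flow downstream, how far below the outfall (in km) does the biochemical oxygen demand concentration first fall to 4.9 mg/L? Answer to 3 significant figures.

76.1 km

Conservation of mass: C = (57000·2.000 + 11000·59.20) / 68000 = 765200/68000 = 11.25 mg/L.
1.6%/h lost → k = −ln(1 − 0.016) = 0.01613 h⁻¹.
Set 11.25·exp(−k·t) = 4.9 → t = ln(11.25/4.9)/k = 185600 s = 51.55 h.
Distance = v·t = 0.41·185600 = 76080 m = 76.08 km.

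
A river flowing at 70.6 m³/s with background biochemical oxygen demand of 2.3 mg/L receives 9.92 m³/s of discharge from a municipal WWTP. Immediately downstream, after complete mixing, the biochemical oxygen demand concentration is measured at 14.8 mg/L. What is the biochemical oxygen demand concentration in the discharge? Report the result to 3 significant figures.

Mass balance: 70.60·2.300 + 9.920·Cₑ = 80.52·14.80
→ Cₑ = (80.52·14.80 − 70.60·2.300) / 9.920 = 103.8 mg/L.

104 mg/L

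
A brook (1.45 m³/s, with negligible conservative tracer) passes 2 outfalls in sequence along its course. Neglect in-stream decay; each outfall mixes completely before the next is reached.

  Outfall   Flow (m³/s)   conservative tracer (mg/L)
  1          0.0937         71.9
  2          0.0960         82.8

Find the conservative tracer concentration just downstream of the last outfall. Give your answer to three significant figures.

Below outfall 1: Q → 1.544 m³/s, C = (1.450·0 + 0.09370·71.90)/1.544 = 4.364 mg/L.
Below outfall 2: Q → 1.640 m³/s, C = (1.544·4.364 + 0.09600·82.80)/1.640 = 8.956 mg/L.

8.96 mg/L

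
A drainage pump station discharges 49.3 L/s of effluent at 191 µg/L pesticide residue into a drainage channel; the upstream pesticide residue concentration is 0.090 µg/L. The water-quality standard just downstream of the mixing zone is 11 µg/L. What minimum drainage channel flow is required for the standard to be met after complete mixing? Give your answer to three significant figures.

813 L/s

Set C_mix = 11: (Q·0.09000 + 49.30·191.0) / (Q + 49.30) = 11
→ Q = 49.30·(191.0 − 11)/(11 − 0.09000) = 813.4 L/s.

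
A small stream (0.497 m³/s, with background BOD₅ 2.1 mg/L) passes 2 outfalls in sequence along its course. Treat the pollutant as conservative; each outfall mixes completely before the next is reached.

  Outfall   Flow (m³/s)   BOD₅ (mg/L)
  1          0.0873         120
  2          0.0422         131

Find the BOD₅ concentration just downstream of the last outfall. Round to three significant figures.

Outfall 1: combined Q = 0.5843 m³/s; C = (0.4970·2.100 + 0.08730·120.0)/0.5843 = 19.72 mg/L.
Outfall 2: combined Q = 0.6265 m³/s; C = (0.5843·19.72 + 0.04220·131.0)/0.6265 = 27.21 mg/L.

27.2 mg/L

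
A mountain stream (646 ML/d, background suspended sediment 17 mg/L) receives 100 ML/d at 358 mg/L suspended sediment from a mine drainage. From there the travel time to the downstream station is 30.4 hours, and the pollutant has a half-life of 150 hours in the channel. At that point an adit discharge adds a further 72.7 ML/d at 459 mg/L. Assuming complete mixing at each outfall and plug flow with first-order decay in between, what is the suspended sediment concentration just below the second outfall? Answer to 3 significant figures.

90.4 mg/L

Conservation of mass: C = (646.0·17.00 + 100.0·358.0) / 746.0 = 46780/746.0 = 62.71 mg/L; combined flow 746.0 ML/d.
Half-life 150 h → k = ln 2 / 150 = 0.004621 h⁻¹ = 0.1109 d⁻¹.
Decay over the reach: 62.71·exp(−kt) = 62.71·0.8689 = 54.49 mg/L.
At the second outfall, C = (746.0·54.49 + 72.70·459.0) / (746.0 + 72.70) = 90.41 mg/L.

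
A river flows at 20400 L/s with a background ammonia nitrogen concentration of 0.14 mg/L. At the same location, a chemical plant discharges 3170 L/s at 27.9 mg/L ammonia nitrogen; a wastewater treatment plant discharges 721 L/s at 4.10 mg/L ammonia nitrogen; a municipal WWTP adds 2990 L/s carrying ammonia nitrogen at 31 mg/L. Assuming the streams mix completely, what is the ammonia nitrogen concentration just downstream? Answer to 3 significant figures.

After mixing, C = (20400·0.1400 + 3170·27.90 + 721.0·4.100 + 2990·31.00) / 27280 = 186900/27280 = 6.853 mg/L.

6.85 mg/L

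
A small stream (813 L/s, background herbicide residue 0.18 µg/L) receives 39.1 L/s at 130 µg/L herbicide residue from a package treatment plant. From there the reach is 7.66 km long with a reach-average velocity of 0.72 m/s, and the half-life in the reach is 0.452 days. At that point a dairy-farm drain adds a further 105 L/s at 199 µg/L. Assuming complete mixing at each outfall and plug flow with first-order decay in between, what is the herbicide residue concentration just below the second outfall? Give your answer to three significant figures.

Flow-weighted average: C = (813.0·0.1800 + 39.10·130.0) / 852.1 = 5229/852.1 = 6.137 µg/L; combined flow 852.1 L/s.
Travel time t = 7.66·1000 / 0.72 = 10640 s = 2.955 h.
Half-life 0.452 d → k = ln 2 / 0.452 = 1.534 d⁻¹.
First-order decay: C = 6.137·exp(−k·t) = 6.137·0.8279 = 5.081 µg/L.
Second outfall: C = (852.1·5.081 + 105.0·199.0)/957.1 = 26.36 µg/L.

26.4 µg/L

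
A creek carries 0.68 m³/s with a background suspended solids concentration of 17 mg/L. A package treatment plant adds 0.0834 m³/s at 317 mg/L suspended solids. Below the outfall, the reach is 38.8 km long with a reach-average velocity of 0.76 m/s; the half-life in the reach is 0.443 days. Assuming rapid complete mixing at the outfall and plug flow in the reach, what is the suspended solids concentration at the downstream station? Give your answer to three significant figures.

19.7 mg/L

Mass balance: C = (0.6800·17.00 + 0.08340·317.0) / 0.7634 = 38.00/0.7634 = 49.77 mg/L.
Travel time t = 38.8·1000 / 0.76 = 51050 s = 14.18 h.
Half-life 0.443 d → k = ln 2 / 0.443 = 1.565 d⁻¹.
First-order decay: C = 49.77·exp(−k·t) = 49.77·0.3967 = 19.75 mg/L.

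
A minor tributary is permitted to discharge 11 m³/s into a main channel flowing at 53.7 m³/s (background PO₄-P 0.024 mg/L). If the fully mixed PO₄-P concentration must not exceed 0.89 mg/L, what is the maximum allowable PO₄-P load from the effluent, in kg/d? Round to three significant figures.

Mass balance at the limit: 53.70·0.02400 + 11.00·Cₑ = 64.70·0.89 → Cₑ = 5.118 mg/L.
Load = 11.00 m³/s × 5.118 g/m³ × 86 400 s/d = 4864 kg/d.

4860 kg/d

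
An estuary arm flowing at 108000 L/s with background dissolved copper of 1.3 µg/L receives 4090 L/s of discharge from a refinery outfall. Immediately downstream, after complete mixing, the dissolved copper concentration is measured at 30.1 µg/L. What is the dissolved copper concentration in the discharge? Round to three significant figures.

791 µg/L

Mass balance: 108000·1.300 + 4090·Cₑ = 112100·30.10
→ Cₑ = (112100·30.10 − 108000·1.300) / 4090 = 790.6 µg/L.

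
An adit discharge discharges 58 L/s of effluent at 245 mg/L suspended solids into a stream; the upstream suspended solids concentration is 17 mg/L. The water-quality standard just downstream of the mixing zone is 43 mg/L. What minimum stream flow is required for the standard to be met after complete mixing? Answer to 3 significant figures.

451 L/s

Set C_mix = 43: (Q·17.00 + 58.00·245.0) / (Q + 58.00) = 43
→ Q = 58.00·(245.0 − 43)/(43 − 17.00) = 450.6 L/s.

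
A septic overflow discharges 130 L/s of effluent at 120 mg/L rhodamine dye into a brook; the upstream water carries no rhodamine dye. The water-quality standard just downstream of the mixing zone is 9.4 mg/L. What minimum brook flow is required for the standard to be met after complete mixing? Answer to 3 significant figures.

1530 L/s

Set C_mix = 9.4: (Q·0 + 130.0·120.0) / (Q + 130.0) = 9.4
→ Q = 130.0·(120.0 − 9.4)/(9.4 − 0) = 1530 L/s.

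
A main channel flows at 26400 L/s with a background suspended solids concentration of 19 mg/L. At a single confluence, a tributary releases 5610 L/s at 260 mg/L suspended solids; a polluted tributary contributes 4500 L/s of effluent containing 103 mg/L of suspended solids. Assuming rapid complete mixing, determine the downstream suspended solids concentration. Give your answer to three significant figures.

66.4 mg/L

Flow-weighted average: C = (26400·19.00 + 5610·260.0 + 4500·103.0) / 36510 = 2424000/36510 = 66.38 mg/L.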